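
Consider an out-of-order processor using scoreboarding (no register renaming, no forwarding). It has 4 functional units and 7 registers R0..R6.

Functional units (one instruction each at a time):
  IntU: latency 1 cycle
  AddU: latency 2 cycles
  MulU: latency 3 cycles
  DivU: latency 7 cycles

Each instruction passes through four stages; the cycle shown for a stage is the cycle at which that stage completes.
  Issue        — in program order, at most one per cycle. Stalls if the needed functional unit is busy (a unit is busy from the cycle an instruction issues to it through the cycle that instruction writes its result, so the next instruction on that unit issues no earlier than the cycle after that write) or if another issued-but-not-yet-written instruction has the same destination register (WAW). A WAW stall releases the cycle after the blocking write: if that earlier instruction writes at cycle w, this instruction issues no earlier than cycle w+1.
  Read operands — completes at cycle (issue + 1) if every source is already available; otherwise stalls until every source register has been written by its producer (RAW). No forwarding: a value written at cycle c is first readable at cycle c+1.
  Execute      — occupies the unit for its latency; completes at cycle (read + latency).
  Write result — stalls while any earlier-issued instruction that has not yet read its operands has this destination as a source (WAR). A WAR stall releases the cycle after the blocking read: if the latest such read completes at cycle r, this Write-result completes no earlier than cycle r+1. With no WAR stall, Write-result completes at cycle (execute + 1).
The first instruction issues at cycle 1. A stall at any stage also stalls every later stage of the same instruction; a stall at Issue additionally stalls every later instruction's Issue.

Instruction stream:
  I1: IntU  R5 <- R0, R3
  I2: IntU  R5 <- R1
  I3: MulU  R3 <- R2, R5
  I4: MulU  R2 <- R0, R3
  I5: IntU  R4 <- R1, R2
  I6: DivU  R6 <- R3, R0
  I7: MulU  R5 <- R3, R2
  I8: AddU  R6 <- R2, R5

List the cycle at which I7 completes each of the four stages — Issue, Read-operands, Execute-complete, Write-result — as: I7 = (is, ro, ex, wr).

[1] issue I1 (IntU)
[2] I1 read-ops
[3] I1 finished on IntU
[4] I1→R5
[5] issue I2 (IntU)
[6] I2 read-ops · issue I3 (MulU)
[7] I2 finished on IntU
[8] I2→R5
[9] I3 read-ops
[12] I3 finished on MulU
[13] I3→R3
[14] issue I4 (MulU)
[15] I4 read-ops · issue I5 (IntU)
[16] issue I6 (DivU)
[17] I6 read-ops
[18] I4 finished on MulU
[19] I4→R2
[20] I5 read-ops · issue I7 (MulU)
[21] I5 finished on IntU · I7 read-ops
[22] I5→R4
[24] I6 finished on DivU · I7 finished on MulU
[25] I6→R6 · I7→R5
[26] issue I8 (AddU)
[27] I8 read-ops
[29] I8 finished on AddU
[30] I8→R6

I7 = (20, 21, 24, 25)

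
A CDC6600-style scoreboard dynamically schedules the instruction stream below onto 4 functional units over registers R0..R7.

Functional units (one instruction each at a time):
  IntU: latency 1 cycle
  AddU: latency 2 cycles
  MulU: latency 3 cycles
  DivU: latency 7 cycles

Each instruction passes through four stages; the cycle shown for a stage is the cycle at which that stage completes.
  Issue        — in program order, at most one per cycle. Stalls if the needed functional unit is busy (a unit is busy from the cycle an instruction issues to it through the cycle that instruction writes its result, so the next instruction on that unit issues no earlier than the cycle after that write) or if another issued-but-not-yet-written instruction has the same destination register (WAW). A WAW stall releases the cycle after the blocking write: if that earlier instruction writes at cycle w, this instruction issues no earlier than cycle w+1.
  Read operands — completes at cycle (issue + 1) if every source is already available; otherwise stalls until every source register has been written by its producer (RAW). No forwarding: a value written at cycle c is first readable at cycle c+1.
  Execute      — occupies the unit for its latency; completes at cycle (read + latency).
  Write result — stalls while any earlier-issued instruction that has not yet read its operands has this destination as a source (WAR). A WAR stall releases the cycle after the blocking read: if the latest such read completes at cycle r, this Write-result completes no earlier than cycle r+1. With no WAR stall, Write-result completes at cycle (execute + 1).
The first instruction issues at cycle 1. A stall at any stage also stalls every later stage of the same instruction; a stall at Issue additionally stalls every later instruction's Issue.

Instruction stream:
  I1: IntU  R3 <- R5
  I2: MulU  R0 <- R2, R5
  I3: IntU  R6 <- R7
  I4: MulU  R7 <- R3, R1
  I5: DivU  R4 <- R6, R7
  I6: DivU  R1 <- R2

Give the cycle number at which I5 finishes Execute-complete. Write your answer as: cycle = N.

cycle 1: issue I1 (IntU)
cycle 2: I1 read-ops · issue I2 (MulU)
cycle 3: I1 finished on IntU · I2 read-ops
cycle 4: I1→R3
cycle 5: issue I3 (IntU)
cycle 6: I2 finished on MulU · I3 read-ops
cycle 7: I2→R0 · I3 finished on IntU
cycle 8: I3→R6 · issue I4 (MulU)
cycle 9: I4 read-ops · issue I5 (DivU)
cycle 12: I4 finished on MulU
cycle 13: I4→R7
cycle 14: I5 read-ops
cycle 21: I5 finished on DivU
cycle 22: I5→R4
cycle 23: issue I6 (DivU)
cycle 24: I6 read-ops
cycle 31: I6 finished on DivU
cycle 32: I6→R1

cycle = 21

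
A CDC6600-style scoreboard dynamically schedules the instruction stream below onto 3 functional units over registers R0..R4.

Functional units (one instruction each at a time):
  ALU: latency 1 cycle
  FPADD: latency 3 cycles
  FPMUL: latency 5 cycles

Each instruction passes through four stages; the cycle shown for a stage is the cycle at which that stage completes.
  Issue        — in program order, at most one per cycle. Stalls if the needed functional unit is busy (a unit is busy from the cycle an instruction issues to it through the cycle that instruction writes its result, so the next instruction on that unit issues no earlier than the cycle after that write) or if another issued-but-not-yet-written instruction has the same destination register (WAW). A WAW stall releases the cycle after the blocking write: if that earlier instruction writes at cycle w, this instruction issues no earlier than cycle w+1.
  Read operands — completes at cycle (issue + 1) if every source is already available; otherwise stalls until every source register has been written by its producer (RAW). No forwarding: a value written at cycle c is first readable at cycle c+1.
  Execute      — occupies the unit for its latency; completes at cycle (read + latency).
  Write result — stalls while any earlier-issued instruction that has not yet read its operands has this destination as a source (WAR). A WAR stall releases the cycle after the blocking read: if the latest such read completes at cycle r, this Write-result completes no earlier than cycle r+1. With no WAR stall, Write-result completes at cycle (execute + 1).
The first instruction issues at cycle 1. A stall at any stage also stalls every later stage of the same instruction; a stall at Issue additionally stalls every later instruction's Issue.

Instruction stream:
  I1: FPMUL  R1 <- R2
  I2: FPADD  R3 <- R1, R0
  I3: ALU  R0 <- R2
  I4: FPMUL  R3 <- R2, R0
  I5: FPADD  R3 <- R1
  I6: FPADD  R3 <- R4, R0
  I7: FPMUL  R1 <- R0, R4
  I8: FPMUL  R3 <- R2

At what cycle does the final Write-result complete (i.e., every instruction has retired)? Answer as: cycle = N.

I1: IS=1 RO=2 EX=7 WR=8
I2: IS=2 RO=9 EX=12 WR=13  [RAW R1: wait I1 write@8]
I3: IS=3 RO=4 EX=5 WR=10  [WAR R0: wait I2 read@9]
I4: IS=14 RO=15 EX=20 WR=21  [WAW R3: wait I2 write@13]
I5: IS=22 RO=23 EX=26 WR=27  [WAW R3: wait I4 write@21]
I6: IS=28 RO=29 EX=32 WR=33  [struct: FPADD busy until I5 writes@27]
I7: IS=29 RO=30 EX=35 WR=36
I8: IS=37 RO=38 EX=43 WR=44  [struct: FPMUL busy until I7 writes@36]

cycle = 44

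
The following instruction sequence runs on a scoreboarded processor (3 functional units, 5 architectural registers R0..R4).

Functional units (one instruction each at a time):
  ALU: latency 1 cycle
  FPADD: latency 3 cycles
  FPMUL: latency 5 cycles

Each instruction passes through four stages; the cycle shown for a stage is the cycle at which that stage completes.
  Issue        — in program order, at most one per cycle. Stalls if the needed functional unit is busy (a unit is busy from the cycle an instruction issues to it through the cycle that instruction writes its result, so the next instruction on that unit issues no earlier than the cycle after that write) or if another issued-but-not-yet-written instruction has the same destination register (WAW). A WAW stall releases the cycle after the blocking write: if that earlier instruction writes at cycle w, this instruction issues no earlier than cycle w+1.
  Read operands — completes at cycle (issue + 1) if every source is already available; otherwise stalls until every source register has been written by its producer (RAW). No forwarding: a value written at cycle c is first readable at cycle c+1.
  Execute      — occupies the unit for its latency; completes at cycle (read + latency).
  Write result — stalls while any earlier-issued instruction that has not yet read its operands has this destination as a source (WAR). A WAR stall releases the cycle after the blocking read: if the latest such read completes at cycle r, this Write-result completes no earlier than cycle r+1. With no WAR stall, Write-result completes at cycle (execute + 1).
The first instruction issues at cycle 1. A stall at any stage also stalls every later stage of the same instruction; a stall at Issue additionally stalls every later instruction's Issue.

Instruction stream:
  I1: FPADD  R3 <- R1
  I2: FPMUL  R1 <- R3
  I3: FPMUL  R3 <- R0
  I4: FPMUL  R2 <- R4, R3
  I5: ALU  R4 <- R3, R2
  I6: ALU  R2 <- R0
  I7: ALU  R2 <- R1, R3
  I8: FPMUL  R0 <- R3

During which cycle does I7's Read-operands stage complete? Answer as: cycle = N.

cycle = 38

cycle 1: I1 dispatched to FPADD
cycle 2: I1 operands ready | I2 dispatched to FPMUL
cycle 5: I1 complete
cycle 6: R3←I1
cycle 7: I2 operands ready
cycle 12: I2 complete
cycle 13: R1←I2
cycle 14: I3 dispatched to FPMUL
cycle 15: I3 operands ready
cycle 20: I3 complete
cycle 21: R3←I3
cycle 22: I4 dispatched to FPMUL
cycle 23: I4 operands ready | I5 dispatched to ALU
cycle 28: I4 complete
cycle 29: R2←I4
cycle 30: I5 operands ready
cycle 31: I5 complete
cycle 32: R4←I5
cycle 33: I6 dispatched to ALU
cycle 34: I6 operands ready
cycle 35: I6 complete
cycle 36: R2←I6
cycle 37: I7 dispatched to ALU
cycle 38: I7 operands ready | I8 dispatched to FPMUL
cycle 39: I7 complete | I8 operands ready
cycle 40: R2←I7
cycle 44: I8 complete
cycle 45: R0←I8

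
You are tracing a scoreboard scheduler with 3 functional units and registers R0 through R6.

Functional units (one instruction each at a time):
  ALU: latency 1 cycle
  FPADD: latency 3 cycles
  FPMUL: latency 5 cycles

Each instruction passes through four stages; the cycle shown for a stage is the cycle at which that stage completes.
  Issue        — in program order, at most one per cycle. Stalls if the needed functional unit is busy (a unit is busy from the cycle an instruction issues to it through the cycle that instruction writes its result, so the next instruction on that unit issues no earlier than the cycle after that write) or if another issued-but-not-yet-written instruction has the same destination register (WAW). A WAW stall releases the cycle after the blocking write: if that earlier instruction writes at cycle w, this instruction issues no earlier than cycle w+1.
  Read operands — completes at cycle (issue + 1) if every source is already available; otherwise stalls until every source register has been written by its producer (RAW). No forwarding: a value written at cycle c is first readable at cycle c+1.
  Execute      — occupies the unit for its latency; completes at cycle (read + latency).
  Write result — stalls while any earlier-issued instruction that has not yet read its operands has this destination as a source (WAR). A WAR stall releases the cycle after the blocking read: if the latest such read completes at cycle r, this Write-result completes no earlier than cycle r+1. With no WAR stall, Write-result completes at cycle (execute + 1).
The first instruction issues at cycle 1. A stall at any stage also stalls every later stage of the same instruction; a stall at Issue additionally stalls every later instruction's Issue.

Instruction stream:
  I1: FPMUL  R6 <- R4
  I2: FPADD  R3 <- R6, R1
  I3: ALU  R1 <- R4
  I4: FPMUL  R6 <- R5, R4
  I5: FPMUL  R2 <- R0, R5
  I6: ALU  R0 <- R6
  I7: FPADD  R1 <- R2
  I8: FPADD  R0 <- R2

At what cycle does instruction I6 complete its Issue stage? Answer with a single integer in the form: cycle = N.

cycle = 18

t=1  I1 issues→FPMUL
t=2  I1 reads | I2 issues→FPADD
t=3  I3 issues→ALU
t=4  I3 reads
t=5  I3 exec-done
t=7  I1 exec-done
t=8  I1 writes R6
t=9  I2 reads | I4 issues→FPMUL
t=10  I3 writes R1 | I4 reads
t=12  I2 exec-done
t=13  I2 writes R3
t=15  I4 exec-done
t=16  I4 writes R6
t=17  I5 issues→FPMUL
t=18  I5 reads | I6 issues→ALU
t=19  I6 reads | I7 issues→FPADD
t=20  I6 exec-done
t=21  I6 writes R0
t=23  I5 exec-done
t=24  I5 writes R2
t=25  I7 reads
t=28  I7 exec-done
t=29  I7 writes R1
t=30  I8 issues→FPADD
t=31  I8 reads
t=34  I8 exec-done
t=35  I8 writes R0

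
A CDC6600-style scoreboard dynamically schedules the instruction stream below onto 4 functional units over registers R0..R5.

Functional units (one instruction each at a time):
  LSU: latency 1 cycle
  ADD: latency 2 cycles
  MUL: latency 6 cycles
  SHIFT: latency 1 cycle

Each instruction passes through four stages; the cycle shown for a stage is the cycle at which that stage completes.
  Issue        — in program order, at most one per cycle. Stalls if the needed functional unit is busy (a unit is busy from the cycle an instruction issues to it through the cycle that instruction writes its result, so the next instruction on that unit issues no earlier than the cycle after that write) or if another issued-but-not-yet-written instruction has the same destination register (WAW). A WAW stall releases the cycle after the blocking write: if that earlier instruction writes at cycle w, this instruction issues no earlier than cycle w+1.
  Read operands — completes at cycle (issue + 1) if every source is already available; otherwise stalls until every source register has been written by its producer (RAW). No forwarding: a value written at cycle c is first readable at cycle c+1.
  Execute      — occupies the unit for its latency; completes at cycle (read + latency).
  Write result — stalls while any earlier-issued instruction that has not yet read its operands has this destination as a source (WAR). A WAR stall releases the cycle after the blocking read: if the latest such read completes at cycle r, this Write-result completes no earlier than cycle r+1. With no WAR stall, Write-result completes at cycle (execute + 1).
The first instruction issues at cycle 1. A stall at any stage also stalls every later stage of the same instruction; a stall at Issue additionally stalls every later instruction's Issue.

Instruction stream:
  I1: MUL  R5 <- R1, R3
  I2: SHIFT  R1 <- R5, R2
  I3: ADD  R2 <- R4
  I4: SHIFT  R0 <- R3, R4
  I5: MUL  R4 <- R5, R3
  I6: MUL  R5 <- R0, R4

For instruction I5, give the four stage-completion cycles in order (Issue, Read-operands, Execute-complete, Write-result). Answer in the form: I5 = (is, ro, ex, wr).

I5 = (14, 15, 21, 22)

I1  is:1  ro:2  ex:8  wr:9
I2  is:2  ro:10  ex:11  wr:12  — RAW R5: wait I1 write@9
I3  is:3  ro:4  ex:6  wr:11  — WAR R2: wait I2 read@10
I4  is:13  ro:14  ex:15  wr:16  — struct: SHIFT busy until I2 writes@12
I5  is:14  ro:15  ex:21  wr:22
I6  is:23  ro:24  ex:30  wr:31  — struct: MUL busy until I5 writes@22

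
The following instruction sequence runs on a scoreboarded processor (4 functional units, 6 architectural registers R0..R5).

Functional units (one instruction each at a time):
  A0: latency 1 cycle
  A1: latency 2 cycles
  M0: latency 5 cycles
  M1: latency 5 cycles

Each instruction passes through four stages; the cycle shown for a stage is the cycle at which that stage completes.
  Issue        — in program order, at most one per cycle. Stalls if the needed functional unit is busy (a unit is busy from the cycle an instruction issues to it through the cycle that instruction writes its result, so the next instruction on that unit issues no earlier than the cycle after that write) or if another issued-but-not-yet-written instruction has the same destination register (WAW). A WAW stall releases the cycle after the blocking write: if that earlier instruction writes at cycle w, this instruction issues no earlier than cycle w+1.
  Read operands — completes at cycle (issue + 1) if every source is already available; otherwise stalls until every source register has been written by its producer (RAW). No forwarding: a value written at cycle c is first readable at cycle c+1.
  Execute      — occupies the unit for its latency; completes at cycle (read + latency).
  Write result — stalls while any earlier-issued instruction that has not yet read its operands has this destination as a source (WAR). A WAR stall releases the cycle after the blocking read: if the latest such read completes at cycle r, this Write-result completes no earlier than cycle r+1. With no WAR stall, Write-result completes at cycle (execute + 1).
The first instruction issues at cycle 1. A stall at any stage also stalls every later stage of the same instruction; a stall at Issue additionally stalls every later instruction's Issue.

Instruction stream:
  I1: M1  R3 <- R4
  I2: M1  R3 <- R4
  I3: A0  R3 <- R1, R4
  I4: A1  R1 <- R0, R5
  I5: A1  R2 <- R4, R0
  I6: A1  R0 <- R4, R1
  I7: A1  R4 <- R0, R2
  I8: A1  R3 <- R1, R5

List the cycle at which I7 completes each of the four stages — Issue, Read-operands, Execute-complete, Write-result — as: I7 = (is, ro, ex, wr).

I1  is:1  ro:2  ex:7  wr:8
I2  is:9  ro:10  ex:15  wr:16  — struct: M1 busy until I1 writes@8
I3  is:17  ro:18  ex:19  wr:20  — WAW R3: wait I2 write@16
I4  is:18  ro:19  ex:21  wr:22
I5  is:23  ro:24  ex:26  wr:27  — struct: A1 busy until I4 writes@22
I6  is:28  ro:29  ex:31  wr:32  — struct: A1 busy until I5 writes@27
I7  is:33  ro:34  ex:36  wr:37  — struct: A1 busy until I6 writes@32
I8  is:38  ro:39  ex:41  wr:42  — struct: A1 busy until I7 writes@37

I7 = (33, 34, 36, 37)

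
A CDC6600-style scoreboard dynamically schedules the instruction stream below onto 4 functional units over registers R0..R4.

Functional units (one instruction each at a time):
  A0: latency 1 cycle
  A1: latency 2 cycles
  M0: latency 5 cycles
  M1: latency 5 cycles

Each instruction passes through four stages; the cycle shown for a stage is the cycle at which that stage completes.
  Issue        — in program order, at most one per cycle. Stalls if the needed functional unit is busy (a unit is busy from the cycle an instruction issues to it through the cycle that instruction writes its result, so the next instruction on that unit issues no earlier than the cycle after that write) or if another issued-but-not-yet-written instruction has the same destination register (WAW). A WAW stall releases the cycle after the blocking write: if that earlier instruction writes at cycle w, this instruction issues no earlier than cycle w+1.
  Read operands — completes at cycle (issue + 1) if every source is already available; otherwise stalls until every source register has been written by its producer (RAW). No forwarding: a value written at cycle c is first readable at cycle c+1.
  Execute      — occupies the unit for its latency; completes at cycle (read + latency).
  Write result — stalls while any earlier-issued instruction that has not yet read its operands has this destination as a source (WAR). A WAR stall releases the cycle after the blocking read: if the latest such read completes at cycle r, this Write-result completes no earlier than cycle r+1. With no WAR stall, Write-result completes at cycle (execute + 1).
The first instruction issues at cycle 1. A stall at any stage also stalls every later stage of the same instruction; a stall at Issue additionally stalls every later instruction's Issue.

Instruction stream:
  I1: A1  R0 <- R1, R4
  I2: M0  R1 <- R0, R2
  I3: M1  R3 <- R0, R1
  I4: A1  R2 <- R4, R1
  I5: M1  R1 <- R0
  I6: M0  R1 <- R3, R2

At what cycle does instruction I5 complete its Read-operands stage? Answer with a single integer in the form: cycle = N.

cycle = 21

I1  is:1  ro:2  ex:4  wr:5
I2  is:2  ro:6  ex:11  wr:12  — RAW R0: wait I1 write@5
I3  is:3  ro:13  ex:18  wr:19  — RAW R1: wait I2 write@12
I4  is:6  ro:13  ex:15  wr:16  — struct: A1 busy until I1 writes@5, RAW R1: wait I2 write@12
I5  is:20  ro:21  ex:26  wr:27  — struct: M1 busy until I3 writes@19
I6  is:28  ro:29  ex:34  wr:35  — WAW R1: wait I5 write@27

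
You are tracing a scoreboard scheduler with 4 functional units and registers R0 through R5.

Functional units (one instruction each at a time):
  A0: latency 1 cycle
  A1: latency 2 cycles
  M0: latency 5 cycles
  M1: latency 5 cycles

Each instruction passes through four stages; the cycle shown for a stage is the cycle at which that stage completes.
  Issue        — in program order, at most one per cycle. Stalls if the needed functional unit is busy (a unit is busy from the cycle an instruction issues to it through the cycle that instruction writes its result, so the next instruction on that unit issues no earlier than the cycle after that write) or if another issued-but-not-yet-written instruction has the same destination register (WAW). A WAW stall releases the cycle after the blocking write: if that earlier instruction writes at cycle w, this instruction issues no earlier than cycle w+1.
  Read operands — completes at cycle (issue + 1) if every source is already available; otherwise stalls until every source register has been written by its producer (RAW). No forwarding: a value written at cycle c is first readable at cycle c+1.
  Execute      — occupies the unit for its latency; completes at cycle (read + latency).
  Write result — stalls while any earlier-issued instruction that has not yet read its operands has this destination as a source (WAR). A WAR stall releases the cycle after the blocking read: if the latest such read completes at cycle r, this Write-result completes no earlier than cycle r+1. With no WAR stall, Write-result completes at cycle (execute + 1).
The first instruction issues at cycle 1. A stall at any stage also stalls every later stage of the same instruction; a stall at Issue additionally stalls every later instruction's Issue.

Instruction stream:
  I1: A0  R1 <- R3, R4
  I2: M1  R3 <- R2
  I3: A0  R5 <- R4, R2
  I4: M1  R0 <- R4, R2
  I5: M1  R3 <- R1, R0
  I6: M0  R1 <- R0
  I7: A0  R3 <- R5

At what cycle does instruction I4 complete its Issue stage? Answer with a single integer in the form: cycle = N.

cycle = 10

[1] issue I1 (A0)
[2] I1 read-ops · issue I2 (M1)
[3] I1 finished on A0 · I2 read-ops
[4] I1→R1
[5] issue I3 (A0)
[6] I3 read-ops
[7] I3 finished on A0
[8] I2 finished on M1 · I3→R5
[9] I2→R3
[10] issue I4 (M1)
[11] I4 read-ops
[16] I4 finished on M1
[17] I4→R0
[18] issue I5 (M1)
[19] I5 read-ops · issue I6 (M0)
[20] I6 read-ops
[24] I5 finished on M1
[25] I5→R3 · I6 finished on M0
[26] I6→R1 · issue I7 (A0)
[27] I7 read-ops
[28] I7 finished on A0
[29] I7→R3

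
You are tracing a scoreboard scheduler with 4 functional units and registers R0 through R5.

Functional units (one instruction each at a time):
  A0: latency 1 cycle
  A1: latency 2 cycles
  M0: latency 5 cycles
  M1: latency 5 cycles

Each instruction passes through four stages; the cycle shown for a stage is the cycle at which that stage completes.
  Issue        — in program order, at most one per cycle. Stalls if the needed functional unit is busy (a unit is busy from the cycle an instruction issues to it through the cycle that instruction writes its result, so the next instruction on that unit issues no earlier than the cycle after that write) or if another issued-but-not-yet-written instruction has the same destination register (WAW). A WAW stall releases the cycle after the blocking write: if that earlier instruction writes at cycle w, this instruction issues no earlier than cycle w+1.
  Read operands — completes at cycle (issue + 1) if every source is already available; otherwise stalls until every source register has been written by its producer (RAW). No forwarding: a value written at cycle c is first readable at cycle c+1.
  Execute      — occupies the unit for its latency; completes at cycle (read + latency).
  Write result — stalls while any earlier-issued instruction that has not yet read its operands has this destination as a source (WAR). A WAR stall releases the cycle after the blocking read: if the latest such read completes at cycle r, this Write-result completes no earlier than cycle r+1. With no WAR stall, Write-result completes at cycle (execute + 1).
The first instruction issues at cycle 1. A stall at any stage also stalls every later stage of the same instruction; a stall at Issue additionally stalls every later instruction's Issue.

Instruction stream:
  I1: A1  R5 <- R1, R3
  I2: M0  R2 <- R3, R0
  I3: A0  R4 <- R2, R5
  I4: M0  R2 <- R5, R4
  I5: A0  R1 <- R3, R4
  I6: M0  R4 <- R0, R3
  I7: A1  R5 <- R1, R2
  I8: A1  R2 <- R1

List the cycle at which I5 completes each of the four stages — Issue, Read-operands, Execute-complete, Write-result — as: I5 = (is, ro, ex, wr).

c1: I1→A1
c2: I1 RO · I2→M0
c3: I2 RO · I3→A0
c4: I1 EX
c5: I1 WR R5
c8: I2 EX
c9: I2 WR R2
c10: I3 RO · I4→M0
c11: I3 EX
c12: I3 WR R4
c13: I4 RO · I5→A0
c14: I5 RO
c15: I5 EX
c16: I5 WR R1
c18: I4 EX
c19: I4 WR R2
c20: I6→M0
c21: I6 RO · I7→A1
c22: I7 RO
c24: I7 EX
c25: I7 WR R5
c26: I6 EX · I8→A1
c27: I6 WR R4 · I8 RO
c29: I8 EX
c30: I8 WR R2

I5 = (13, 14, 15, 16)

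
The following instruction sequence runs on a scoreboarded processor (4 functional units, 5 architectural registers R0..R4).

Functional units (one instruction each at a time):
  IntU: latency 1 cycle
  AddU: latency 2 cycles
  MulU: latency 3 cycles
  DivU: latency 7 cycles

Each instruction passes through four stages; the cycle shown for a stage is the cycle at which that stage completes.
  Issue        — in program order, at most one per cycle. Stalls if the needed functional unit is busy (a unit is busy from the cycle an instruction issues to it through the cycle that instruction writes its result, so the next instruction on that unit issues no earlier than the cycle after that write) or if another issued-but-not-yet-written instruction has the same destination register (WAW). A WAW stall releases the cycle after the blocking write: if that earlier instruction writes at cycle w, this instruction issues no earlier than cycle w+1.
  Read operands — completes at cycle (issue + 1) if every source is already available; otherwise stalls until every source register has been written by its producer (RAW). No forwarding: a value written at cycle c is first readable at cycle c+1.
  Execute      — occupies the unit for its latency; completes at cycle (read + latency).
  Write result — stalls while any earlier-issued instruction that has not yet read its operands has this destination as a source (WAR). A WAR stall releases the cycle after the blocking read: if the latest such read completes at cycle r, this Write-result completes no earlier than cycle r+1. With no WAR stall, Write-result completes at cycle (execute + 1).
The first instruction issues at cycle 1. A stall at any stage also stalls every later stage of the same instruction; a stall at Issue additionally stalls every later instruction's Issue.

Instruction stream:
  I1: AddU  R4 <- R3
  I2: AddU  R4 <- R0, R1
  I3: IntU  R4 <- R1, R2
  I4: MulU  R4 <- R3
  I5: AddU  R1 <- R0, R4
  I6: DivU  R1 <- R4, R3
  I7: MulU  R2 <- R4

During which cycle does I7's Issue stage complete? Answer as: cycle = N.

  I1 | 1 | 2 | 4 | 5
  I2 | 6 | 7 | 9 | 10   struct: AddU busy until I1 writes@5
  I3 | 11 | 12 | 13 | 14   WAW R4: wait I2 write@10
  I4 | 15 | 16 | 19 | 20   WAW R4: wait I3 write@14
  I5 | 16 | 21 | 23 | 24   RAW R4: wait I4 write@20
  I6 | 25 | 26 | 33 | 34   WAW R1: wait I5 write@24
  I7 | 26 | 27 | 30 | 31

cycle = 26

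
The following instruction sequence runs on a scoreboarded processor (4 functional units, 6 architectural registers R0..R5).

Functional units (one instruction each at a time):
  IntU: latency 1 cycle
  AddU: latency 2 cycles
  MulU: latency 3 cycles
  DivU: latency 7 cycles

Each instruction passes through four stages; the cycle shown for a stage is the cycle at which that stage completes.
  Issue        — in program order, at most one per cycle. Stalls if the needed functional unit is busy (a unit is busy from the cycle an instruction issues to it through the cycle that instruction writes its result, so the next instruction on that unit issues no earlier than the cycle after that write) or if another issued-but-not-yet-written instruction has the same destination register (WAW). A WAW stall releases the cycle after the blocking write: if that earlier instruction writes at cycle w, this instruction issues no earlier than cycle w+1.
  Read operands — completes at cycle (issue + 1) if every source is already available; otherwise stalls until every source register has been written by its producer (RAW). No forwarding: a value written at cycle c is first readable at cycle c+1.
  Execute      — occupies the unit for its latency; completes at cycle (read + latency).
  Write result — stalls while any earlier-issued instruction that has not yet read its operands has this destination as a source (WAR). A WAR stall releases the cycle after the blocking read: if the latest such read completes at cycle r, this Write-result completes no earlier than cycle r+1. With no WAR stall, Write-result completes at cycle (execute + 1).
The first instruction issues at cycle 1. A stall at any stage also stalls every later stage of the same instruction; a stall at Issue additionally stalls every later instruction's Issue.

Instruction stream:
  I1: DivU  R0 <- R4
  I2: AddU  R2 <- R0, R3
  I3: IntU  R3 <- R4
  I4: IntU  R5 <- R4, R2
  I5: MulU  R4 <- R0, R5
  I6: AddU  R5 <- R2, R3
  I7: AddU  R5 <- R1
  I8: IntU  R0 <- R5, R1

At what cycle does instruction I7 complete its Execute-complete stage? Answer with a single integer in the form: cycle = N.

cycle = 26

cycle 1: issue I1 (DivU)
cycle 2: I1 read-ops; issue I2 (AddU)
cycle 3: issue I3 (IntU)
cycle 4: I3 read-ops
cycle 5: I3 finished on IntU
cycle 9: I1 finished on DivU
cycle 10: I1→R0
cycle 11: I2 read-ops
cycle 12: I3→R3
cycle 13: I2 finished on AddU; issue I4 (IntU)
cycle 14: I2→R2; issue I5 (MulU)
cycle 15: I4 read-ops
cycle 16: I4 finished on IntU
cycle 17: I4→R5
cycle 18: I5 read-ops; issue I6 (AddU)
cycle 19: I6 read-ops
cycle 21: I5 finished on MulU; I6 finished on AddU
cycle 22: I5→R4; I6→R5
cycle 23: issue I7 (AddU)
cycle 24: I7 read-ops; issue I8 (IntU)
cycle 26: I7 finished on AddU
cycle 27: I7→R5
cycle 28: I8 read-ops
cycle 29: I8 finished on IntU
cycle 30: I8→R0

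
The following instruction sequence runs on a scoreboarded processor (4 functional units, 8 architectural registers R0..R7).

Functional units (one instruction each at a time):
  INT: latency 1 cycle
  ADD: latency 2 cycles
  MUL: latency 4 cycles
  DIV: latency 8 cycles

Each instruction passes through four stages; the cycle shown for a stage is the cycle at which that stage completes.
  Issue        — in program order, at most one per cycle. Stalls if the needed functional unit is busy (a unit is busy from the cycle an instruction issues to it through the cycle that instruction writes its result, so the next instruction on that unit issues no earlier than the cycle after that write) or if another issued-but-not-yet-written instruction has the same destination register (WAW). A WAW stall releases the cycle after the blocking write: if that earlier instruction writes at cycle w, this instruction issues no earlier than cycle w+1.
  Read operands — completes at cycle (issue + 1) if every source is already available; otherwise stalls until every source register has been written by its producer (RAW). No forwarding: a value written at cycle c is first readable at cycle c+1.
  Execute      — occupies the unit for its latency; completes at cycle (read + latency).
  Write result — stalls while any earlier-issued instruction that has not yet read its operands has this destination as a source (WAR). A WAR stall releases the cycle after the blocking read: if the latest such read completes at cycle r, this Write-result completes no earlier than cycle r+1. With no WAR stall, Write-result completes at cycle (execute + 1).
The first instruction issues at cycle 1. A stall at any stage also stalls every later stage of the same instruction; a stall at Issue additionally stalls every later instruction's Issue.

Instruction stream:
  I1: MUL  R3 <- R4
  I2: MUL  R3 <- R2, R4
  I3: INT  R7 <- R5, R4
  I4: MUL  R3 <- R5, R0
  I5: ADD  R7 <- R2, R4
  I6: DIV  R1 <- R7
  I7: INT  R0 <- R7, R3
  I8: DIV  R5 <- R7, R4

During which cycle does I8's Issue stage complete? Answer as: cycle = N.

cycle = 31

1) issue 1, read 2, done 6, write 7
2) issue 8, read 9, done 13, write 14  <struct: MUL busy until I1 writes@7>
3) issue 9, read 10, done 11, write 12
4) issue 15, read 16, done 20, write 21  <struct: MUL busy until I2 writes@14>
5) issue 16, read 17, done 19, write 20
6) issue 17, read 21, done 29, write 30  <RAW R7: wait I5 write@20>
7) issue 18, read 22, done 23, write 24  <RAW R3: wait I4 write@21>
8) issue 31, read 32, done 40, write 41  <struct: DIV busy until I6 writes@30>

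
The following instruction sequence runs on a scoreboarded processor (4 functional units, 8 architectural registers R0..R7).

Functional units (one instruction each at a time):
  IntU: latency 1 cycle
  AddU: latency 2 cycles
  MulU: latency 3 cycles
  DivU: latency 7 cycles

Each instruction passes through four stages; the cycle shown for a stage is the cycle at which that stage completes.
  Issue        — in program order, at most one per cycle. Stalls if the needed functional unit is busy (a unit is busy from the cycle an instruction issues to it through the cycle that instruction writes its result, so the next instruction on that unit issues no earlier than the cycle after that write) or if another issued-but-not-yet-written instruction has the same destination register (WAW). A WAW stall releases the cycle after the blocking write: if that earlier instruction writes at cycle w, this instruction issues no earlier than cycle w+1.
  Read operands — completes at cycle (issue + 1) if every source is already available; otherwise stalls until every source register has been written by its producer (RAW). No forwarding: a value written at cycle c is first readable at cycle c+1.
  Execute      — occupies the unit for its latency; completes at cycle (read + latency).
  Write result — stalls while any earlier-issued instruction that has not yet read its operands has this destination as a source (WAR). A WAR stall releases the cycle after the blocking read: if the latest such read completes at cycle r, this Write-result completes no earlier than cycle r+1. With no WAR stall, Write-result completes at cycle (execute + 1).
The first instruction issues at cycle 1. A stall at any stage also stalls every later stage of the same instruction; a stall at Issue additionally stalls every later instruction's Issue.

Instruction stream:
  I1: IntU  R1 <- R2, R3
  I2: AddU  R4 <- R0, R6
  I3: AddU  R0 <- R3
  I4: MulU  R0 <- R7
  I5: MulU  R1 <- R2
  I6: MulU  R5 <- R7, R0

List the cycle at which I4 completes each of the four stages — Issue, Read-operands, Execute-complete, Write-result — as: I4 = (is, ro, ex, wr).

c1: I1 issues→IntU
c2: I1 reads, I2 issues→AddU
c3: I1 exec-done, I2 reads
c4: I1 writes R1
c5: I2 exec-done
c6: I2 writes R4
c7: I3 issues→AddU
c8: I3 reads
c10: I3 exec-done
c11: I3 writes R0
c12: I4 issues→MulU
c13: I4 reads
c16: I4 exec-done
c17: I4 writes R0
c18: I5 issues→MulU
c19: I5 reads
c22: I5 exec-done
c23: I5 writes R1
c24: I6 issues→MulU
c25: I6 reads
c28: I6 exec-done
c29: I6 writes R5

I4 = (12, 13, 16, 17)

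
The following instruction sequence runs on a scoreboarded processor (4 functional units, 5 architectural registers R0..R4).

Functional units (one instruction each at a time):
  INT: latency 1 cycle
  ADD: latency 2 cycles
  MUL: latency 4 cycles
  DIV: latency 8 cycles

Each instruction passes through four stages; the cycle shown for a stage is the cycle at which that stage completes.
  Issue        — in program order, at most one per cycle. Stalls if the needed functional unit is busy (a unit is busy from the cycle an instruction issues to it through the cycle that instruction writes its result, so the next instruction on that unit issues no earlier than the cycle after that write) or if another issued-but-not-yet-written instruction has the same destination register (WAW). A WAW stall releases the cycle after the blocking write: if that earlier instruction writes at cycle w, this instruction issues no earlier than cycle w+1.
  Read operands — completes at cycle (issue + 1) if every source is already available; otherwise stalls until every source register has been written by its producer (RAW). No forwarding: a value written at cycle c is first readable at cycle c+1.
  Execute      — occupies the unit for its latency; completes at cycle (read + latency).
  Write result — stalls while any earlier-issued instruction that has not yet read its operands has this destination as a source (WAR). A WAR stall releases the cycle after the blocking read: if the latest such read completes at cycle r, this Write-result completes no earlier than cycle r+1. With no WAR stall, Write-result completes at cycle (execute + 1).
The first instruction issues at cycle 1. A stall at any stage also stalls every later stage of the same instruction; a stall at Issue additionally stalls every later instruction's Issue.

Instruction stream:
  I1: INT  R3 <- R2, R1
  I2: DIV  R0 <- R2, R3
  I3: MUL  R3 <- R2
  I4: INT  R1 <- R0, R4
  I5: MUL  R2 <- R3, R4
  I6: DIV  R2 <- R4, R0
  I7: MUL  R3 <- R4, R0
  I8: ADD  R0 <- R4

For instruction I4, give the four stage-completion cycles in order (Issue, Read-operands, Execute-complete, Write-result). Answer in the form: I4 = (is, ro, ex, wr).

I4 = (6, 15, 16, 17)

[1] I1 issues→INT
[2] I1 reads; I2 issues→DIV
[3] I1 exec-done
[4] I1 writes R3
[5] I2 reads; I3 issues→MUL
[6] I3 reads; I4 issues→INT
[10] I3 exec-done
[11] I3 writes R3
[12] I5 issues→MUL
[13] I2 exec-done; I5 reads
[14] I2 writes R0
[15] I4 reads
[16] I4 exec-done
[17] I4 writes R1; I5 exec-done
[18] I5 writes R2
[19] I6 issues→DIV
[20] I6 reads; I7 issues→MUL
[21] I7 reads; I8 issues→ADD
[22] I8 reads
[24] I8 exec-done
[25] I7 exec-done; I8 writes R0
[26] I7 writes R3
[28] I6 exec-done
[29] I6 writes R2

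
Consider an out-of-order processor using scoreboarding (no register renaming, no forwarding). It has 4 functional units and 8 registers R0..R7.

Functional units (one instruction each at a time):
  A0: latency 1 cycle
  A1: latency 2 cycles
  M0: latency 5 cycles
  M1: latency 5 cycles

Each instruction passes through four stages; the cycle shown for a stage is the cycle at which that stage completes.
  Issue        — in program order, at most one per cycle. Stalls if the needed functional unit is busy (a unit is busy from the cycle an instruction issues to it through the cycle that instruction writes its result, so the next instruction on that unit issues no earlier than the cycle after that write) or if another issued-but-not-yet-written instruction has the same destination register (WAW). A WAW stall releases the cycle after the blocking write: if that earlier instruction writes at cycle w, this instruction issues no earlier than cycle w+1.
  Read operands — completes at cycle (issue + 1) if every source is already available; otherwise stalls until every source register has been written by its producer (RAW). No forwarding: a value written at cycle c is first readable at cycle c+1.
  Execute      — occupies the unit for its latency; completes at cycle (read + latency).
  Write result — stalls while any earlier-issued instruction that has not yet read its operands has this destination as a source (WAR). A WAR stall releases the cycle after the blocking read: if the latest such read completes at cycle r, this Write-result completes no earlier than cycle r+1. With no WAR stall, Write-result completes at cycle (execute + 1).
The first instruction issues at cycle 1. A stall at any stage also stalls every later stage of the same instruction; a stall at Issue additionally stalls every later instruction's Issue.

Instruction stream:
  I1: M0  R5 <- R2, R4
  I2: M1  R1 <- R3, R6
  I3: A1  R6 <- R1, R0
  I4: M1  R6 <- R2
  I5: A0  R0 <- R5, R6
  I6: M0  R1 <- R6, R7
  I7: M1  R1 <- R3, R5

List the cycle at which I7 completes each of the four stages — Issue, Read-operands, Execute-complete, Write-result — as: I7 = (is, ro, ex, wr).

c1: I1→M0
c2: I1 RO; I2→M1
c3: I2 RO; I3→A1
c7: I1 EX
c8: I1 WR R5; I2 EX
c9: I2 WR R1
c10: I3 RO
c12: I3 EX
c13: I3 WR R6
c14: I4→M1
c15: I4 RO; I5→A0
c16: I6→M0
c20: I4 EX
c21: I4 WR R6
c22: I5 RO; I6 RO
c23: I5 EX
c24: I5 WR R0
c27: I6 EX
c28: I6 WR R1
c29: I7→M1
c30: I7 RO
c35: I7 EX
c36: I7 WR R1

I7 = (29, 30, 35, 36)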